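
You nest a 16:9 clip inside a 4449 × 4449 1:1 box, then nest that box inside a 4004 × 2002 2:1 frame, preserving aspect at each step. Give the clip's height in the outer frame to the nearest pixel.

16:9 in 4449×4449: fills the width, so the clip is 4449.00 × 2502.56.
1:1 in 4004×2002: fills the height, so the intermediate becomes 2002.00 × 2002.00 — a scale of ×0.4500.
Applying the same ×0.4500: 2502.56 → 1126.12.

1126 px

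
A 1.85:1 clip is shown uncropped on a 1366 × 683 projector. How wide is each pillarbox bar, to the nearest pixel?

51 px

1.85:1 is narrower than 2:1, so it spans the full height.
That makes the image 1263.55 px wide (683 × 1.850).
Leftover width: 1366 − 1263.55 = 102.45 px → 51.23 each side.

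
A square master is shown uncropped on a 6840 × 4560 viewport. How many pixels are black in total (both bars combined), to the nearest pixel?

10396800 pixels

square is narrower than 3×2, so it spans the full height.
That makes the image 4560.0000 px wide (4560 × 1/1).
Leftover width: 6840 − 4560.0000 = 2280.0000 px.
That's 2280.0000 × 4560 ≈ 10396800 black pixels.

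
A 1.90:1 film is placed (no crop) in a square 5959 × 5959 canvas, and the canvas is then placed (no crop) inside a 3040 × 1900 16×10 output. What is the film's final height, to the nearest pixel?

1000 px

Inside the 5959×5959 canvas the film is width-limited at 5959.00 × 3136.32.
Second fit — the square canvas into 3040×1900 spans the height: 1900.00 × 1900.00 (×0.3188 from 5959×5959).
Applying the same ×0.3188: 3136.32 → 1000.00.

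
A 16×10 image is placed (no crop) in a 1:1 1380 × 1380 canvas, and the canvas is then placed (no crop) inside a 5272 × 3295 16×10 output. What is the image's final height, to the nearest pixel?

Inside the 1380×1380 canvas the image is width-limited at 1380.00 × 862.50.
The 1:1 canvas is height-limited in 5272×3295, giving 3295.00 × 3295.00; scale factor 2.3877.
The image scales with it: height 862.50 × 2.3877 ≈ 2059.38.

2059 px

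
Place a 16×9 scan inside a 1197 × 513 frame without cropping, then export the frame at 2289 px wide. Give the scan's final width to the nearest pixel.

1744 px

At 1197×513 the scan is height-limited, so width = 513 × 16/9 ≈ 912.00 px.
Resizing to 2289 px wide multiplies everything by 1.9123: 912.00 → 1744.00 px.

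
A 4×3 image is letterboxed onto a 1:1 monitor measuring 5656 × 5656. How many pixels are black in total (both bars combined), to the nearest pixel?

7997584 pixels

4×3 (1.333) > 1:1 (1.000), so the image fills the width.
The image is 5656 × 3/4 ≈ 4242.0000 px tall.
5656 − 4242.0000 = 1414.0000 px of bars.
Bar area = 1414.0000 × 5656 ≈ 7997584 px.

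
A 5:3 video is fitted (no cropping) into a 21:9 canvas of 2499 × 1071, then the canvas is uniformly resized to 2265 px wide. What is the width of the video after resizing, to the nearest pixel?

In the 2499×1071 frame the video fills the height: width = 1071 × 5/3 ≈ 1785.00 px.
Scaling 2499 → 2265 is ×0.9064, so the width becomes 1785.00 × 0.9064 ≈ 1617.86 px.

1618 px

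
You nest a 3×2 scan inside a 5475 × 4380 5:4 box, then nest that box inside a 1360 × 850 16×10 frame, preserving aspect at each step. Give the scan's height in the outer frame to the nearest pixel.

708 px

Inside the 5475×4380 canvas the scan is width-limited at 5475.00 × 3650.00.
Second fit — the 5:4 canvas into 1360×850 spans the height: 1062.50 × 850.00 (×0.1941 from 5475×4380).
Applying the same ×0.1941: 3650.00 → 708.33.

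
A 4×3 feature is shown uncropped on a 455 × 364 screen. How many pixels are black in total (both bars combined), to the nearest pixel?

10351 pixels

4×3 is wider than 5:4, so it spans the full width.
The feature is 455 × 3/4 ≈ 341.2500 px tall.
Black = 364 − 341.2500 = 22.7500 px.
Across the 455-px span: 22.7500 × 455 ≈ 10351 px.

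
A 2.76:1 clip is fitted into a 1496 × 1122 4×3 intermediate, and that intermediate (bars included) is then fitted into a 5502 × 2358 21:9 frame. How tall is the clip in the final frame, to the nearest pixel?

First fit — 2.76:1 into 1496×1122 spans the width: 1496.00 × 542.03.
The 4×3 canvas is height-limited in 5502×2358, giving 3144.00 × 2358.00; scale factor 2.1016.
So the clip's height is 542.03 × 2.1016 ≈ 1139.13.

1139 px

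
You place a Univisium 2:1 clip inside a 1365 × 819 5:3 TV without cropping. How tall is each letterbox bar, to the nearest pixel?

68 px

Since 2.000 > 1.667, the clip is width-limited.
Content height = 1365 × 1/2 ≈ 682.50 px.
Leftover height: 819 − 682.50 = 136.50 px → 68.25 each side.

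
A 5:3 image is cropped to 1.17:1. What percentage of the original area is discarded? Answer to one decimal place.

29.8%

1.17:1 is narrower than 5:3, so the crop keeps the full height and trims the width.
Fraction kept = (1.170)/(1.667) ≈ 70.20%, so 29.80% is lost.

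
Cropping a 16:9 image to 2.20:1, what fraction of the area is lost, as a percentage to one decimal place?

The width stays; only height is cut (since 2.20:1 is wider than 16:9).
Area ratio = (1.778)/(2.200) = 80.81%; the remaining 19.19% is cropped out.

19.2%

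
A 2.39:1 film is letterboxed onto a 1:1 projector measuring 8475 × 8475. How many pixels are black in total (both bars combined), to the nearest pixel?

2.39:1 is wider than 1:1, so it spans the full width.
That makes the image 3546.0251 px tall (8475 / 2.390).
Black = 8475 − 3546.0251 = 4928.9749 px.
Bar area = 4928.9749 × 8475 ≈ 41773062 px.

41773062 pixels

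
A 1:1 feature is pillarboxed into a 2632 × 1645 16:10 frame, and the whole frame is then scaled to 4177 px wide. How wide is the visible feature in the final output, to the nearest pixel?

2611 px

At 2632×1645 the feature is height-limited, so width = 1645 × 1/1 ≈ 1645.00 px.
Scaling 2632 → 4177 is ×1.5870, so the width becomes 1645.00 × 1.5870 ≈ 2610.62 px.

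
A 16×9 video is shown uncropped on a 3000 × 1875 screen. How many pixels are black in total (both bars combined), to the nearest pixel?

Since 1.778 > 1.600, the video is width-limited.
The video is 3000 × 9/16 ≈ 1687.5000 px tall.
Leftover height: 1875 − 1687.5000 = 187.5000 px.
Across the 3000-px span: 187.5000 × 3000 ≈ 562500 px.

562500 pixels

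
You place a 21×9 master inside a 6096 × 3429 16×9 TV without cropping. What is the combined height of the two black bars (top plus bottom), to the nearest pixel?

816 px

Since 2.333 > 1.778, the master is width-limited.
That makes the image 2612.57 px tall (6096 × 9/21).
Leftover height: 3429 − 2612.57 = 816.43 px.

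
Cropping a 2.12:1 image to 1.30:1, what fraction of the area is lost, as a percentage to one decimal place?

38.7%

The height stays; only width is cut (since 1.30:1 is narrower than 2.12:1).
Area ratio = (1.300)/(2.120) = 61.32%; the remaining 38.68% is cropped out.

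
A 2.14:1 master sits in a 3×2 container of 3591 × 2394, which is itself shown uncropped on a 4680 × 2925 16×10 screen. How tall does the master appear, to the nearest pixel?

First fit — 2.14:1 into 3591×2394 spans the width: 3591.00 × 1678.04.
Second fit — the 3×2 canvas into 4680×2925 spans the height: 4387.50 × 2925.00 (×1.2218 from 3591×2394).
Applying the same ×1.2218: 1678.04 → 2050.23.

2050 px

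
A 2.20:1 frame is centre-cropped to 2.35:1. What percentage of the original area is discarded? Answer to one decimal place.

Going from 2.20:1 to 2.35:1 means cutting height while keeping width.
Fraction kept = (2.200)/(2.350) ≈ 93.62%, so 6.38% is lost.

6.4%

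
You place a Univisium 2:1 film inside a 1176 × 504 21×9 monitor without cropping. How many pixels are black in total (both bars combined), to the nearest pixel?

Univisium 2:1 is narrower than 21×9, so it spans the full height.
Content width = 504 × 2/1 ≈ 1008.0000 px.
Leftover width: 1176 − 1008.0000 = 168.0000 px.
Bar area = 168.0000 × 504 ≈ 84672 px.

84672 pixels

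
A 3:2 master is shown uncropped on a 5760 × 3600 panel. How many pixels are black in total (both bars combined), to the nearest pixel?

1296000 pixels

3:2 (1.500) < 16×10 (1.600), so the master fills the height.
Content width = 3600 × 3/2 ≈ 5400.0000 px.
5760 − 5400.0000 = 360.0000 px of bars.
Bar area = 360.0000 × 3600 ≈ 1296000 px.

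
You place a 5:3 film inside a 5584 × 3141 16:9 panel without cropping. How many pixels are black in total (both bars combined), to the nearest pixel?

5:3 is narrower than 16:9, so it spans the full height.
The film is 3141 × 5/3 ≈ 5235.0000 px wide.
5584 − 5235.0000 = 349.0000 px of bars.
That's 349.0000 × 3141 ≈ 1096209 black pixels.

1096209 pixels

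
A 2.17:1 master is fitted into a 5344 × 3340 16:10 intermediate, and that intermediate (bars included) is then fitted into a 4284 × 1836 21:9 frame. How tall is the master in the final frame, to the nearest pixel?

1354 px

2.17:1 in 5344×3340: fills the width, so the master is 5344.00 × 2462.67.
Second fit — the 16:10 canvas into 4284×1836 spans the height: 2937.60 × 1836.00 (×0.5497 from 5344×3340).
The master scales with it: height 2462.67 × 0.5497 ≈ 1353.73.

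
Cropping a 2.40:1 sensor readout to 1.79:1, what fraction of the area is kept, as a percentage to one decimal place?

The height stays; only width is cut (since 1.79:1 is narrower than 2.40:1).
Area ratio = (1.790)/(2.400) = 74.58% retained.

74.6%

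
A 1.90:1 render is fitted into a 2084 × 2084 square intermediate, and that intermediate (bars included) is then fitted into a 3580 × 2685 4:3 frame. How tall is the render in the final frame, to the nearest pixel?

1413 px

1.90:1 in 2084×2084: fills the width, so the render is 2084.00 × 1096.84.
square in 3580×2685: fills the height, so the intermediate becomes 2685.00 × 2685.00 — a scale of ×1.2884.
Applying the same ×1.2884: 1096.84 → 1413.16.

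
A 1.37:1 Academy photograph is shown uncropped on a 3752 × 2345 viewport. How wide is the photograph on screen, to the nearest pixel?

Since 1.370 < 1.600, the photograph is height-limited.
Content width = 2345 × 1.370 ≈ 3212.65 px.

3213 px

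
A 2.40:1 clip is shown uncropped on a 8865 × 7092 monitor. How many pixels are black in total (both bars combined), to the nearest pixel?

Since 2.400 > 1.250, the clip is width-limited.
The clip is 8865 / 2.400 ≈ 3693.7500 px tall.
Black = 7092 − 3693.7500 = 3398.2500 px.
Bar area = 3398.2500 × 8865 ≈ 30125486 px.

30125486 pixels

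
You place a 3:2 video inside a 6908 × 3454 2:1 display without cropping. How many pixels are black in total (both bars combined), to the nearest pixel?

5965058 pixels

3:2 is narrower than 2:1, so it spans the full height.
Content width = 3454 × 3/2 ≈ 5181.0000 px.
Leftover width: 6908 − 5181.0000 = 1727.0000 px.
Across the 3454-px span: 1727.0000 × 3454 ≈ 5965058 px.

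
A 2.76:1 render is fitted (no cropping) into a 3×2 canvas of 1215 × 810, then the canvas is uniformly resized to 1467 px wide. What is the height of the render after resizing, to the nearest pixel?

532 px

At 1215×810 the render is width-limited, so height = 1215 / 2.760 ≈ 440.22 px.
The frame scales by 1467/1215 = 1.2074; 440.22 × 1.2074 ≈ 531.52 px.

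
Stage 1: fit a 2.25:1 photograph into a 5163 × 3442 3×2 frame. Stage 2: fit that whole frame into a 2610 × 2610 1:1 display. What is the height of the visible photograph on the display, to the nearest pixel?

1160 px

First fit — 2.25:1 into 5163×3442 spans the width: 5163.00 × 2294.67.
3×2 in 2610×2610: fills the width, so the intermediate becomes 2610.00 × 1740.00 — a scale of ×0.5055.
Applying the same ×0.5055: 2294.67 → 1160.00.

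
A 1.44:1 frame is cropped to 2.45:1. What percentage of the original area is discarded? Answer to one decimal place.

41.2%

Going from 1.44:1 to 2.45:1 means cutting height while keeping width.
Area ratio = (1.440)/(2.450) = 58.78%; the remaining 41.22% is cropped out.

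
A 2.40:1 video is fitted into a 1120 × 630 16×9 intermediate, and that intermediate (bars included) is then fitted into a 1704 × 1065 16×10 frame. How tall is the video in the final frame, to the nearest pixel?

First fit — 2.40:1 into 1120×630 spans the width: 1120.00 × 466.67.
16×9 in 1704×1065: fills the width, so the intermediate becomes 1704.00 × 958.50 — a scale of ×1.5214.
Applying the same ×1.5214: 466.67 → 710.00.

710 px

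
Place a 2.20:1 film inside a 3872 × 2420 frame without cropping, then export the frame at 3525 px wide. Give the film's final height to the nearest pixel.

In the 3872×2420 frame the film fills the width: height = 3872 / 2.200 ≈ 1760.00 px.
Scaling 3872 → 3525 is ×0.9104, so the height becomes 1760.00 × 0.9104 ≈ 1602.27 px.

1602 px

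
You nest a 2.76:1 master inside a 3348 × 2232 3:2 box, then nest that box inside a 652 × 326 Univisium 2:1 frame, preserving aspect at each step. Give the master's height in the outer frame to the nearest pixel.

First fit — 2.76:1 into 3348×2232 spans the width: 3348.00 × 1213.04.
3:2 in 652×326: fills the height, so the intermediate becomes 489.00 × 326.00 — a scale of ×0.1461.
So the master's height is 1213.04 × 0.1461 ≈ 177.17.

177 px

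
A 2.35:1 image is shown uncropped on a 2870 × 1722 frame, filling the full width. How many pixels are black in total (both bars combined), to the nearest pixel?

That makes the image 1221.2766 px tall (2870 / 2.350).
1722 − 1221.2766 = 500.7234 px of bars.
Across the 2870-px span: 500.7234 × 2870 ≈ 1437076 px.

1437076 pixels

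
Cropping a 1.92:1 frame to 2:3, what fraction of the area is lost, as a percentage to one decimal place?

2:3 is narrower than 1.92:1, so the crop keeps the full height and trims the width.
Area ratio = (0.667)/(1.920) = 34.72%; the remaining 65.28% is cropped out.

65.3%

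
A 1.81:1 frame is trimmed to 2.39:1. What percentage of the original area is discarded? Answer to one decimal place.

24.3%

The width stays; only height is cut (since 2.39:1 is wider than 1.81:1).
Fraction kept = (1.810)/(2.390) ≈ 75.73%, so 24.27% is lost.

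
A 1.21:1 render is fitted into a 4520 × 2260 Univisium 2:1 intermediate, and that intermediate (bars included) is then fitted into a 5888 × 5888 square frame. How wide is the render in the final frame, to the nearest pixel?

1.21:1 in 4520×2260: fills the height, so the render is 2734.60 × 2260.00.
The Univisium 2:1 canvas is width-limited in 5888×5888, giving 5888.00 × 2944.00; scale factor 1.3027.
The render scales with it: width 2734.60 × 1.3027 ≈ 3562.24.

3562 px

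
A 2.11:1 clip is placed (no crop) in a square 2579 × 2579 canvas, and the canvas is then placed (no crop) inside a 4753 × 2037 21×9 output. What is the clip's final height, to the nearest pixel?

965 px

Inside the 2579×2579 canvas the clip is width-limited at 2579.00 × 1222.27.
The square canvas is height-limited in 4753×2037, giving 2037.00 × 2037.00; scale factor 0.7898.
Applying the same ×0.7898: 1222.27 → 965.40.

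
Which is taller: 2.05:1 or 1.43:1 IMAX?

1.43:1 IMAX

2.05 and 1.43; 2.05 > 1.43. The smaller width-to-height ratio is the taller frame.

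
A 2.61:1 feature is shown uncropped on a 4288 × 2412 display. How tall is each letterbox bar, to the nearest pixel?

385 px

2.61:1 is wider than 16×9, so it spans the full width.
Content height = 4288 / 2.610 ≈ 1642.91 px.
Black = 2412 − 1642.91 = 769.09 px, or 384.54 per bar.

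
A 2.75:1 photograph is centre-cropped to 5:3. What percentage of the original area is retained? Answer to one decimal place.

60.6%

Going from 2.75:1 to 5:3 means cutting width while keeping height.
Fraction kept = (1.667)/(2.750) ≈ 60.61%.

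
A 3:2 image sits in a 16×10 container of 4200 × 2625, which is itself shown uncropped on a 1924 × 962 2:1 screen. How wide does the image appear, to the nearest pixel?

1443 px

Inside the 4200×2625 canvas the image is height-limited at 3937.50 × 2625.00.
Second fit — the 16×10 canvas into 1924×962 spans the height: 1539.20 × 962.00 (×0.3665 from 4200×2625).
So the image's width is 3937.50 × 0.3665 ≈ 1443.00.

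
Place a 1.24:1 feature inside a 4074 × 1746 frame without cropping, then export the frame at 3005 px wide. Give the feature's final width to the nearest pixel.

In the 4074×1746 frame the feature fills the height: width = 1746 × 1.240 ≈ 2165.04 px.
Resizing to 3005 px wide multiplies everything by 0.7376: 2165.04 → 1596.94 px.

1597 px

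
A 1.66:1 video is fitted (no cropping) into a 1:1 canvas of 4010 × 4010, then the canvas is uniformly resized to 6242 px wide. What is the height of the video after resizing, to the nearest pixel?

In the 4010×4010 frame the video fills the width: height = 4010 / 1.660 ≈ 2415.66 px.
Scaling 4010 → 6242 is ×1.5566, so the height becomes 2415.66 × 1.5566 ≈ 3760.24 px.

3760 px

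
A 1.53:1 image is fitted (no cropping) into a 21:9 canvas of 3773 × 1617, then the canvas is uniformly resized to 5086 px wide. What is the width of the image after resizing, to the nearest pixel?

In the 3773×1617 frame the image fills the height: width = 1617 × 1.530 ≈ 2474.01 px.
The frame scales by 5086/3773 = 1.3480; 2474.01 × 1.3480 ≈ 3334.96 px.

3335 px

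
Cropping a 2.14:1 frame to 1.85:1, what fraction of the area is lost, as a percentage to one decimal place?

13.6%

The height stays; only width is cut (since 1.85:1 is narrower than 2.14:1).
Fraction kept = (1.850)/(2.140) ≈ 86.45%, so 13.55% is lost.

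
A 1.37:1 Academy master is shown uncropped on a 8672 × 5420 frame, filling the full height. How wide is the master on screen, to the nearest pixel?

That makes the image 7425.40 px wide (5420 × 1.370).

7425 px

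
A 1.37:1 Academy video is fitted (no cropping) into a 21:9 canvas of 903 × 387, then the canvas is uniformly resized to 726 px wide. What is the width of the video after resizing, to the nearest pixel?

426 px

In the 903×387 frame the video fills the height: width = 387 × 1.370 ≈ 530.19 px.
Scaling 903 → 726 is ×0.8040, so the width becomes 530.19 × 0.8040 ≈ 426.27 px.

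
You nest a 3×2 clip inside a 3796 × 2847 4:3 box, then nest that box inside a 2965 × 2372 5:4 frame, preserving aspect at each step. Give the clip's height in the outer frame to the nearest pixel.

First fit — 3×2 into 3796×2847 spans the width: 3796.00 × 2530.67.
4:3 in 2965×2372: fills the width, so the intermediate becomes 2965.00 × 2223.75 — a scale of ×0.7811.
Applying the same ×0.7811: 2530.67 → 1976.67.

1977 px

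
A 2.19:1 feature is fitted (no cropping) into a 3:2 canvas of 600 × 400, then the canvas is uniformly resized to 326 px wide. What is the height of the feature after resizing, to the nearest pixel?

Fitted into 600×400, the feature spans the width; its height is 600 / 2.190 ≈ 273.97 px.
The frame scales by 326/600 = 0.5433; 273.97 × 0.5433 ≈ 148.86 px.

149 px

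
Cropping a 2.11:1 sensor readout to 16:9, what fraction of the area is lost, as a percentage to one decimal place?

15.7%

16:9 is narrower than 2.11:1, so the crop keeps the full height and trims the width.
Fraction kept = (1.778)/(2.110) ≈ 84.25%, so 15.75% is lost.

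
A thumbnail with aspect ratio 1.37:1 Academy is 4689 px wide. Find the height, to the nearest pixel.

3423 px

Height = 4689 / 1.370 = 3422.63.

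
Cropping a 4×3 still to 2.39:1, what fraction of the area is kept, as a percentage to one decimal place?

55.8%

The width stays; only height is cut (since 2.39:1 is wider than 4×3).
Fraction kept = (1.333)/(2.390) ≈ 55.79%.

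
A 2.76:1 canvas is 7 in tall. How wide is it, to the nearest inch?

19 in

7 × 2.760 = 19.32.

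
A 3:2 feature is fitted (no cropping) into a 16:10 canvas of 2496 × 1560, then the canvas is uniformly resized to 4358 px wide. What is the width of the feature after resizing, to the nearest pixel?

Fitted into 2496×1560, the feature spans the height; its width is 1560 × 3/2 ≈ 2340.00 px.
Scaling 2496 → 4358 is ×1.7460, so the width becomes 2340.00 × 1.7460 ≈ 4085.62 px.

4086 px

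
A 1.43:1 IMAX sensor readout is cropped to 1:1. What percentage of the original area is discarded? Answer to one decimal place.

1:1 is narrower than 1.43:1 IMAX, so the crop keeps the full height and trims the width.
Fraction kept = (1.000)/(1.430) ≈ 69.93%, so 30.07% is lost.

30.1%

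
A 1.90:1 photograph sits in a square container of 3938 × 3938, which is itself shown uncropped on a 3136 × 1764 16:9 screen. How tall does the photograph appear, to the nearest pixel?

1.90:1 in 3938×3938: fills the width, so the photograph is 3938.00 × 2072.63.
The square canvas is height-limited in 3136×1764, giving 1764.00 × 1764.00; scale factor 0.4479.
The photograph scales with it: height 2072.63 × 0.4479 ≈ 928.42.

928 px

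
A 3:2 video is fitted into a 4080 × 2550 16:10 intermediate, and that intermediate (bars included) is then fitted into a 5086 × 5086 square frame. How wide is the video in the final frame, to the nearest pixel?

4768 px

First fit — 3:2 into 4080×2550 spans the height: 3825.00 × 2550.00.
The 16:10 canvas is width-limited in 5086×5086, giving 5086.00 × 3178.75; scale factor 1.2466.
So the video's width is 3825.00 × 1.2466 ≈ 4768.12.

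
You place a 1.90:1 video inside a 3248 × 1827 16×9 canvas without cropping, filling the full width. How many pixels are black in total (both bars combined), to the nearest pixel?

The video is 3248 / 1.900 ≈ 1709.4737 px tall.
Black = 1827 − 1709.4737 = 117.5263 px.
That's 117.5263 × 3248 ≈ 381725 black pixels.

381725 pixels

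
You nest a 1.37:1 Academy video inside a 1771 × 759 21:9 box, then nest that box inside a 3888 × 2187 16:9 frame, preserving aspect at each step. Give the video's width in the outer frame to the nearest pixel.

1.37:1 Academy in 1771×759: fills the height, so the video is 1039.83 × 759.00.
The 21:9 canvas is width-limited in 3888×2187, giving 3888.00 × 1666.29; scale factor 2.1954.
Applying the same ×2.1954: 1039.83 → 2282.81.

2283 px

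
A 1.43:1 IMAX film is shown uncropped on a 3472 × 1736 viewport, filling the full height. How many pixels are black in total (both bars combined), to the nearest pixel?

That makes the image 2482.4800 px wide (1736 × 1.430).
3472 − 2482.4800 = 989.5200 px of bars.
Bar area = 989.5200 × 1736 ≈ 1717807 px.

1717807 pixels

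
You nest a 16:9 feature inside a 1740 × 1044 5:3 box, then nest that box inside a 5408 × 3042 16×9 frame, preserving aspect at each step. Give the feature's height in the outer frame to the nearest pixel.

16:9 in 1740×1044: fills the width, so the feature is 1740.00 × 978.75.
Second fit — the 5:3 canvas into 5408×3042 spans the height: 5070.00 × 3042.00 (×2.9138 from 1740×1044).
The feature scales with it: height 978.75 × 2.9138 ≈ 2851.88.

2852 px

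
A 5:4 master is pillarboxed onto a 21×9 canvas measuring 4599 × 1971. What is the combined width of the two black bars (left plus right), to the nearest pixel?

2135 px

Since 1.250 < 2.333, the master is height-limited.
That makes the image 2463.75 px wide (1971 × 5/4).
Leftover width: 4599 − 2463.75 = 2135.25 px.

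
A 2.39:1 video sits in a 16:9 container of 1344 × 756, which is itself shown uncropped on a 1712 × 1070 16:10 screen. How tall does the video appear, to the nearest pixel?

716 px

Inside the 1344×756 canvas the video is width-limited at 1344.00 × 562.34.
The 16:9 canvas is width-limited in 1712×1070, giving 1712.00 × 963.00; scale factor 1.2738.
Applying the same ×1.2738: 562.34 → 716.32.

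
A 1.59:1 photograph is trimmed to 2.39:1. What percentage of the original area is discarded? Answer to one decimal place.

33.5%

2.39:1 is wider than 1.59:1, so the crop keeps the full width and trims the height.
Fraction kept = (1.590)/(2.390) ≈ 66.53%, so 33.47% is lost.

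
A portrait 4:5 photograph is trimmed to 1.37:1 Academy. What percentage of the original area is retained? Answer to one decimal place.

58.4%

1.37:1 Academy is wider than portrait 4:5, so the crop keeps the full width and trims the height.
(0.800)/(1.370) ≈ 0.584 of the area survives.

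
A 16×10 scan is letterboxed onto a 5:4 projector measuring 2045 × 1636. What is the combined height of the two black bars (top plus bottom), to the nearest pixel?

358 px

Since 1.600 > 1.250, the scan is width-limited.
That makes the image 1278.12 px tall (2045 × 10/16).
1636 − 1278.12 = 357.88 px of bars.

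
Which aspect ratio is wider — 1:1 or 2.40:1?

2.40:1

1 and 2.4; 2.4 > 1.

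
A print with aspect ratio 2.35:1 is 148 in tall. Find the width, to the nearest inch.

348 in

Width = 148 × 2.350 = 347.80.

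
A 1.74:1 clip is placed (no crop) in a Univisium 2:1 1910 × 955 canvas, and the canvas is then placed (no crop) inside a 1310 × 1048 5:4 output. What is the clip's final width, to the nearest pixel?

First fit — 1.74:1 into 1910×955 spans the height: 1661.70 × 955.00.
Second fit — the Univisium 2:1 canvas into 1310×1048 spans the width: 1310.00 × 655.00 (×0.6859 from 1910×955).
So the clip's width is 1661.70 × 0.6859 ≈ 1139.70.

1140 px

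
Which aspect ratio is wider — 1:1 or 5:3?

5:3

1 and 5:3 = 1.667; 1.667 > 1.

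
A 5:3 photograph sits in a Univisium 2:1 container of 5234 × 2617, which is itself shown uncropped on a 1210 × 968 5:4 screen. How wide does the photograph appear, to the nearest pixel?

5:3 in 5234×2617: fills the height, so the photograph is 4361.67 × 2617.00.
Second fit — the Univisium 2:1 canvas into 1210×968 spans the width: 1210.00 × 605.00 (×0.2312 from 5234×2617).
So the photograph's width is 4361.67 × 0.2312 ≈ 1008.33.

1008 px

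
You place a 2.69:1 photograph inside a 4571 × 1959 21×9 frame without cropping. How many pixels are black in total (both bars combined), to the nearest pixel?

2.69:1 (2.690) > 21×9 (2.333), so the photograph fills the width.
The photograph is 4571 / 2.690 ≈ 1699.2565 px tall.
Leftover height: 1959 − 1699.2565 = 259.7435 px.
Bar area = 259.7435 × 4571 ≈ 1187288 px.

1187288 pixels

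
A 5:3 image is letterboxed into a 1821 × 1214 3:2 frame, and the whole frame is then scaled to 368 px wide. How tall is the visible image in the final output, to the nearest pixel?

221 px

In the 1821×1214 frame the image fills the width: height = 1821 × 3/5 ≈ 1092.60 px.
The frame scales by 368/1821 = 0.2021; 1092.60 × 0.2021 ≈ 220.80 px.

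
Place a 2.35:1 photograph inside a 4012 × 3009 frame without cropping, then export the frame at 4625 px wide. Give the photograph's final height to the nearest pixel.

1968 px

At 4012×3009 the photograph is width-limited, so height = 4012 / 2.350 ≈ 1707.23 px.
The frame scales by 4625/4012 = 1.1528; 1707.23 × 1.1528 ≈ 1968.09 px.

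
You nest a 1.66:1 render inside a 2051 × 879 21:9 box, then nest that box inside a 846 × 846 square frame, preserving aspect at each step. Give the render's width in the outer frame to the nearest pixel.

1.66:1 in 2051×879: fills the height, so the render is 1459.14 × 879.00.
The 21:9 canvas is width-limited in 846×846, giving 846.00 × 362.57; scale factor 0.4125.
The render scales with it: width 1459.14 × 0.4125 ≈ 601.87.

602 px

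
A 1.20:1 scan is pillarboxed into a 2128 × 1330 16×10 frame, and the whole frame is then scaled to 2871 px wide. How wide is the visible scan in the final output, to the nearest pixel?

At 2128×1330 the scan is height-limited, so width = 1330 × 1.200 ≈ 1596.00 px.
The frame scales by 2871/2128 = 1.3492; 1596.00 × 1.3492 ≈ 2153.25 px.

2153 px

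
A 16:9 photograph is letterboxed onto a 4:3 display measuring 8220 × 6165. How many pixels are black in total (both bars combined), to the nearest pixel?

12669075 pixels

16:9 (1.778) > 4:3 (1.333), so the photograph fills the width.
The photograph is 8220 × 9/16 ≈ 4623.7500 px tall.
6165 − 4623.7500 = 1541.2500 px of bars.
That's 1541.2500 × 8220 ≈ 12669075 black pixels.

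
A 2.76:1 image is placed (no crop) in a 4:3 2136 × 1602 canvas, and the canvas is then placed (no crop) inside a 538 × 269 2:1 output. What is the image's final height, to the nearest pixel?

Inside the 2136×1602 canvas the image is width-limited at 2136.00 × 773.91.
4:3 in 538×269: fills the height, so the intermediate becomes 358.67 × 269.00 — a scale of ×0.1679.
Applying the same ×0.1679: 773.91 → 129.95.

130 px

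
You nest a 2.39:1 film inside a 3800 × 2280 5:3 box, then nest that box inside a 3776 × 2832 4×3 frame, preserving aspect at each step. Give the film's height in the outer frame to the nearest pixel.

2.39:1 in 3800×2280: fills the width, so the film is 3800.00 × 1589.96.
The 5:3 canvas is width-limited in 3776×2832, giving 3776.00 × 2265.60; scale factor 0.9937.
So the film's height is 1589.96 × 0.9937 ≈ 1579.92.

1580 px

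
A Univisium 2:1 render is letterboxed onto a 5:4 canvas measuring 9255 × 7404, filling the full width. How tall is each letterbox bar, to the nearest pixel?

1388 px

Content height = 9255 × 1/2 ≈ 4627.50 px.
Black = 7404 − 4627.50 = 2776.50 px, or 1388.25 per bar.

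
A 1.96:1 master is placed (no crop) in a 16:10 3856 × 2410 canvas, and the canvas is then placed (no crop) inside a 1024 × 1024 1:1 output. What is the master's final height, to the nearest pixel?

522 px

1.96:1 in 3856×2410: fills the width, so the master is 3856.00 × 1967.35.
Second fit — the 16:10 canvas into 1024×1024 spans the width: 1024.00 × 640.00 (×0.2656 from 3856×2410).
The master scales with it: height 1967.35 × 0.2656 ≈ 522.45.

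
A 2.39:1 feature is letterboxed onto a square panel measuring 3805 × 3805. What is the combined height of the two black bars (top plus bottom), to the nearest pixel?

2213 px

Since 2.390 > 1.000, the feature is width-limited.
That makes the image 1592.05 px tall (3805 / 2.390).
Black = 3805 − 1592.05 = 2212.95 px.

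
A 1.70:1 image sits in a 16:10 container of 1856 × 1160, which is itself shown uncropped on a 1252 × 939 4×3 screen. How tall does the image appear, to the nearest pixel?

First fit — 1.70:1 into 1856×1160 spans the width: 1856.00 × 1091.76.
The 16:10 canvas is width-limited in 1252×939, giving 1252.00 × 782.50; scale factor 0.6746.
The image scales with it: height 1091.76 × 0.6746 ≈ 736.47.

736 px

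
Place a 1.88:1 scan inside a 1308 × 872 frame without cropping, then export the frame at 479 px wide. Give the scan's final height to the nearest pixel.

255 px

Fitted into 1308×872, the scan spans the width; its height is 1308 / 1.880 ≈ 695.74 px.
Scaling 1308 → 479 is ×0.3662, so the height becomes 695.74 × 0.3662 ≈ 254.79 px.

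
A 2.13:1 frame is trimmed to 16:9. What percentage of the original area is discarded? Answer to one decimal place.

16.5%

Going from 2.13:1 to 16:9 means cutting width while keeping height.
(1.778)/(2.130) ≈ 0.835 of the area survives, leaving 16.54% discarded.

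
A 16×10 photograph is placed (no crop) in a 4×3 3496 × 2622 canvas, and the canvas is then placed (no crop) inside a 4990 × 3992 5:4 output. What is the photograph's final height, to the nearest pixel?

3119 px

Inside the 3496×2622 canvas the photograph is width-limited at 3496.00 × 2185.00.
Second fit — the 4×3 canvas into 4990×3992 spans the width: 4990.00 × 3742.50 (×1.4273 from 3496×2622).
So the photograph's height is 2185.00 × 1.4273 ≈ 3118.75.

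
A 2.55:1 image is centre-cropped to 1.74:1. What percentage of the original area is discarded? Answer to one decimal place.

1.74:1 is narrower than 2.55:1, so the crop keeps the full height and trims the width.
Fraction kept = (1.740)/(2.550) ≈ 68.24%, so 31.76% is lost.

31.8%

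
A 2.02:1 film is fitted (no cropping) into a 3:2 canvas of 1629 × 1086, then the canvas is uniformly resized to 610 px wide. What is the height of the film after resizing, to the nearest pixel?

Fitted into 1629×1086, the film spans the width; its height is 1629 / 2.020 ≈ 806.44 px.
Resizing to 610 px wide multiplies everything by 0.3745: 806.44 → 301.98 px.

302 px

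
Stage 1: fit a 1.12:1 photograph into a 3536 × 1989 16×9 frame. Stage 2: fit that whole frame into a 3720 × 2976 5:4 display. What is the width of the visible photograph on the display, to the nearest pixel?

Inside the 3536×1989 canvas the photograph is height-limited at 2227.68 × 1989.00.
The 16×9 canvas is width-limited in 3720×2976, giving 3720.00 × 2092.50; scale factor 1.0520.
So the photograph's width is 2227.68 × 1.0520 ≈ 2343.60.

2344 px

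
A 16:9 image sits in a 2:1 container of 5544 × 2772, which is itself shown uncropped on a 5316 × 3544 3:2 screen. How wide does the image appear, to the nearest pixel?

Inside the 5544×2772 canvas the image is height-limited at 4928.00 × 2772.00.
Second fit — the 2:1 canvas into 5316×3544 spans the width: 5316.00 × 2658.00 (×0.9589 from 5544×2772).
So the image's width is 4928.00 × 0.9589 ≈ 4725.33.

4725 px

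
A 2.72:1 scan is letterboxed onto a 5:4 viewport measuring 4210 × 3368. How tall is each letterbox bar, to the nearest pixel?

Since 2.720 > 1.250, the scan is width-limited.
Content height = 4210 / 2.720 ≈ 1547.79 px.
Black = 3368 − 1547.79 = 1820.21 px, or 910.10 per bar.

910 px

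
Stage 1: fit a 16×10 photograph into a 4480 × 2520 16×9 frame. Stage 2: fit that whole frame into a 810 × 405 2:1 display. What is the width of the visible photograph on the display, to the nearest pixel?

648 px

First fit — 16×10 into 4480×2520 spans the height: 4032.00 × 2520.00.
16×9 in 810×405: fills the height, so the intermediate becomes 720.00 × 405.00 — a scale of ×0.1607.
Applying the same ×0.1607: 4032.00 → 648.00.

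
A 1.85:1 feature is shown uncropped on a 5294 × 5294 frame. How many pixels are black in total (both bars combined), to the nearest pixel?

Since 1.850 > 1.000, the feature is width-limited.
That makes the image 2861.6216 px tall (5294 / 1.850).
5294 − 2861.6216 = 2432.3784 px of bars.
That's 2432.3784 × 5294 ≈ 12877011 black pixels.

12877011 pixels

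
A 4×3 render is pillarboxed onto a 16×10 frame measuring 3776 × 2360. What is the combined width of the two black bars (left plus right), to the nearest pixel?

629 px

Since 1.333 < 1.600, the render is height-limited.
That makes the image 3146.67 px wide (2360 × 4/3).
3776 − 3146.67 = 629.33 px of bars.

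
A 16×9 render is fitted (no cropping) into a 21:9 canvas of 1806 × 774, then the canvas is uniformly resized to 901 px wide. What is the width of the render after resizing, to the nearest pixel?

686 px

Fitted into 1806×774, the render spans the height; its width is 774 × 16/9 ≈ 1376.00 px.
The frame scales by 901/1806 = 0.4989; 1376.00 × 0.4989 ≈ 686.48 px.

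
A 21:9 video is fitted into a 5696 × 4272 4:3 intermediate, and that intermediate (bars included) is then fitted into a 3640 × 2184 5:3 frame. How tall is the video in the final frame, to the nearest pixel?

1248 px

Inside the 5696×4272 canvas the video is width-limited at 5696.00 × 2441.14.
The 4:3 canvas is height-limited in 3640×2184, giving 2912.00 × 2184.00; scale factor 0.5112.
So the video's height is 2441.14 × 0.5112 ≈ 1248.00.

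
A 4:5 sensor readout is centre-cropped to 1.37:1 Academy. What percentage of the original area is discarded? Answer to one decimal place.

41.6%

The width stays; only height is cut (since 1.37:1 Academy is wider than 4:5).
(0.800)/(1.370) ≈ 0.584 of the area survives, leaving 41.61% discarded.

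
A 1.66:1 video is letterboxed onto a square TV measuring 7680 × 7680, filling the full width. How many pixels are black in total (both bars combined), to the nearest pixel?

That makes the image 4626.5060 px tall (7680 / 1.660).
Leftover height: 7680 − 4626.5060 = 3053.4940 px.
Bar area = 3053.4940 × 7680 ≈ 23450834 px.

23450834 pixels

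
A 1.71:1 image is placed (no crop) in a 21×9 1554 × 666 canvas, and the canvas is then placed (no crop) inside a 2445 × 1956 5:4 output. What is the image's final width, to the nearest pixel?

Inside the 1554×666 canvas the image is height-limited at 1138.86 × 666.00.
The 21×9 canvas is width-limited in 2445×1956, giving 2445.00 × 1047.86; scale factor 1.5734.
Applying the same ×1.5734: 1138.86 → 1791.84.

1792 px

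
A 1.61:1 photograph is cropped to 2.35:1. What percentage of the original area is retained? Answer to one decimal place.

Going from 1.61:1 to 2.35:1 means cutting height while keeping width.
(1.610)/(2.350) ≈ 0.685 of the area survives.

68.5%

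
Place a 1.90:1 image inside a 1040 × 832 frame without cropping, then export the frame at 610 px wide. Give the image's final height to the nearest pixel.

321 px

At 1040×832 the image is width-limited, so height = 1040 / 1.900 ≈ 547.37 px.
Scaling 1040 → 610 is ×0.5865, so the height becomes 547.37 × 0.5865 ≈ 321.05 px.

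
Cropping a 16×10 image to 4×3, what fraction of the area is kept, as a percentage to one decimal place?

The height stays; only width is cut (since 4×3 is narrower than 16×10).
Area ratio = (1.333)/(1.600) = 83.33% retained.

83.3%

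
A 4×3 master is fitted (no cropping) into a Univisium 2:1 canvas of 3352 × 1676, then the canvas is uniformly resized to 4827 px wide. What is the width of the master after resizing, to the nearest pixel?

3218 px

In the 3352×1676 frame the master fills the height: width = 1676 × 4/3 ≈ 2234.67 px.
The frame scales by 4827/3352 = 1.4400; 2234.67 × 1.4400 ≈ 3218.00 px.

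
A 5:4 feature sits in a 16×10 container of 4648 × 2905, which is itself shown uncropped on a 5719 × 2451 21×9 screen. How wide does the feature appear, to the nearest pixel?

3064 px

5:4 in 4648×2905: fills the height, so the feature is 3631.25 × 2905.00.
16×10 in 5719×2451: fills the height, so the intermediate becomes 3921.60 × 2451.00 — a scale of ×0.8437.
The feature scales with it: width 3631.25 × 0.8437 ≈ 3063.75.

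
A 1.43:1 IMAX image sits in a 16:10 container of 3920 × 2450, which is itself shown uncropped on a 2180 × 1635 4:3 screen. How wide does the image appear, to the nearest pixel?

Inside the 3920×2450 canvas the image is height-limited at 3503.50 × 2450.00.
16:10 in 2180×1635: fills the width, so the intermediate becomes 2180.00 × 1362.50 — a scale of ×0.5561.
So the image's width is 3503.50 × 0.5561 ≈ 1948.38.

1948 px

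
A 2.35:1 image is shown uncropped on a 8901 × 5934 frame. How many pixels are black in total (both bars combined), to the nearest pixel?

19104576 pixels

Since 2.350 > 1.500, the image is width-limited.
The image is 8901 / 2.350 ≈ 3787.6596 px tall.
5934 − 3787.6596 = 2146.3404 px of bars.
That's 2146.3404 × 8901 ≈ 19104576 black pixels.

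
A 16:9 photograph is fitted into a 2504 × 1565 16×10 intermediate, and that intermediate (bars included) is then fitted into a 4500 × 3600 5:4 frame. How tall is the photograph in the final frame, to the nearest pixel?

First fit — 16:9 into 2504×1565 spans the width: 2504.00 × 1408.50.
16×10 in 4500×3600: fills the width, so the intermediate becomes 4500.00 × 2812.50 — a scale of ×1.7971.
So the photograph's height is 1408.50 × 1.7971 ≈ 2531.25.

2531 px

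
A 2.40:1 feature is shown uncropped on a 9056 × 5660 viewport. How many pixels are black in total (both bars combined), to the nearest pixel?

17085653 pixels

2.40:1 (2.400) > 16×10 (1.600), so the feature fills the width.
That makes the image 3773.3333 px tall (9056 / 2.400).
Leftover height: 5660 − 3773.3333 = 1886.6667 px.
Across the 9056-px span: 1886.6667 × 9056 ≈ 17085653 px.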